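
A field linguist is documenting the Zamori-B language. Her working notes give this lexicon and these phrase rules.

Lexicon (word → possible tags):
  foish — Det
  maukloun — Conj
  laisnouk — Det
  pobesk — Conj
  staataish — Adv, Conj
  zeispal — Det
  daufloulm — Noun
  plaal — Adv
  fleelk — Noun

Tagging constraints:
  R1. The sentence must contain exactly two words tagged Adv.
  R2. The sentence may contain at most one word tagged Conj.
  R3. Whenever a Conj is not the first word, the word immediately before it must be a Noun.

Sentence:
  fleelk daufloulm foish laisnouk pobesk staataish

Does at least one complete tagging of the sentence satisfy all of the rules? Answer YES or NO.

Candidates per position — 1:fleelk {Noun}; 2:daufloulm {Noun}; 3:foish {Det}; 4:laisnouk {Det}; 5:pobesk {Conj}; 6:staataish {Adv,Conj}.
Rule 1 cannot be satisfied by any choice of tags from the lexicon.
So there is no consistent tagging.

NO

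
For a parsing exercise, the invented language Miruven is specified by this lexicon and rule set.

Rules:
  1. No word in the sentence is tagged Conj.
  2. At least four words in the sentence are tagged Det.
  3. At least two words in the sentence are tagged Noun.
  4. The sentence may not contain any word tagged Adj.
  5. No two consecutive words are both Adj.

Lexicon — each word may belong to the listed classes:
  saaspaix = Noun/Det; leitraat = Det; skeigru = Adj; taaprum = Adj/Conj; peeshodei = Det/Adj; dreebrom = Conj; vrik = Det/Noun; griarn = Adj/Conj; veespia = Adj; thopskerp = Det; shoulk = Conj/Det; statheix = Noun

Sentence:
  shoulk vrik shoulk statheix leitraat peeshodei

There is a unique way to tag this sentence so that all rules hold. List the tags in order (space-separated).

Candidates per position — 1:shoulk {Conj,Det}; 2:vrik {Det,Noun}; 3:shoulk {Conj,Det}; 4:statheix {Noun}; 5:leitraat {Det}; 6:peeshodei {Det,Adj}.
Position 1: Conj is ruled out by rule 1; that leaves Det.
Position 2: Det is ruled out by rule 3; that leaves Noun.
Position 3: Conj is ruled out by rule 1; that leaves Det.
Position 6: Adj is ruled out by rule 2; that leaves Det.
That leaves exactly one tagging: Det Noun Det Noun Det Det.
Verifying each rule — rule 1 ✓; rule 2 ✓; rule 3 ✓; rule 4 ✓; rule 5 ✓.

Det Noun Det Noun Det Det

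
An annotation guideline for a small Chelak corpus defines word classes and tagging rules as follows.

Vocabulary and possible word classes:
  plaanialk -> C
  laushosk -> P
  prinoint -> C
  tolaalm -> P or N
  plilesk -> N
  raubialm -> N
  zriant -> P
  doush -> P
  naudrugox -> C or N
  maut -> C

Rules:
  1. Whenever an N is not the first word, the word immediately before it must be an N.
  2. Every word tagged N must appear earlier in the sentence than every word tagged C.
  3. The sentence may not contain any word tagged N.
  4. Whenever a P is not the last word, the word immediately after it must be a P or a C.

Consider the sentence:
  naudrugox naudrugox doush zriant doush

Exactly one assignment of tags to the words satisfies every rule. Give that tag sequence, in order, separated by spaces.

Candidates per position — 1:naudrugox {C,N}; 2:naudrugox {C,N}; 3:doush {P}; 4:zriant {P}; 5:doush {P}.
Word 1 cannot be N — rule 3 would then fail for every completion. It is C.
Word 2 cannot be N — rule 1 would then fail for every completion. It is C.
The only consistent sequence is: C C P P P.
Verifying each rule — rule 1 ok; rule 2 ok; rule 3 ok; rule 4 ok.

C C P P P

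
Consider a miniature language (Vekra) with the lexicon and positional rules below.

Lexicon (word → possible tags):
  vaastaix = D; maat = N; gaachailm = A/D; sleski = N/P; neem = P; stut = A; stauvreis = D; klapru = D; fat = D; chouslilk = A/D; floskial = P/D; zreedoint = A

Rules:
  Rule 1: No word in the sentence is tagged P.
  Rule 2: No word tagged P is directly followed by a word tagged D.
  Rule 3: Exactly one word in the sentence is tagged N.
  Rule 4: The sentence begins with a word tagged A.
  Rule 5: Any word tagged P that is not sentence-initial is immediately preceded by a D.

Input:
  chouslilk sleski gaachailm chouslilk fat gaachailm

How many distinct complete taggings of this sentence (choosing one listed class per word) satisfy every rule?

Candidates per position — 1:chouslilk {A,D}; 2:sleski {N,P}; 3:gaachailm {A,D}; 4:chouslilk {A,D}; 5:fat {D}; 6:gaachailm {A,D}.
There are 32 candidate sequences in total.
Checking each against the rules leaves 8 sequences.
Count = 8.

8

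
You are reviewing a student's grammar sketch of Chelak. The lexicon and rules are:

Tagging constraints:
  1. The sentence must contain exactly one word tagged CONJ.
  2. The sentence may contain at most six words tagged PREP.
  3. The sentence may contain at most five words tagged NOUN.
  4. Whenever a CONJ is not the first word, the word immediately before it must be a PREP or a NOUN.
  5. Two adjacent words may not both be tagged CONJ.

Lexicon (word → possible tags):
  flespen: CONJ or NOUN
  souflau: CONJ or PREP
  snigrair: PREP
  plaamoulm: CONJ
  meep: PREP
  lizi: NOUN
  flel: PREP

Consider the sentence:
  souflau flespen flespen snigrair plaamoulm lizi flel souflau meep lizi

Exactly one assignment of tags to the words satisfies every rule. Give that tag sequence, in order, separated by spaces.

Candidates per position — 1:souflau {CONJ,PREP}; 2:flespen {CONJ,NOUN}; 3:flespen {CONJ,NOUN}; 4:snigrair {PREP}; 5:plaamoulm {CONJ}; 6:lizi {NOUN}; 7:flel {PREP}; 8:souflau {CONJ,PREP}; 9:meep {PREP}; 10:lizi {NOUN}.
At position 1, choosing CONJ makes rule 1 impossible to satisfy; hence PREP.
At position 2, choosing CONJ makes rule 1 impossible to satisfy; hence NOUN.
At position 3, choosing CONJ makes rule 1 impossible to satisfy; hence NOUN.
At position 8, choosing CONJ makes rule 1 impossible to satisfy; hence PREP.
The unique satisfying tagging is: PREP NOUN NOUN PREP CONJ NOUN PREP PREP PREP NOUN.
Rule-by-rule: rule 1 holds; rule 2 holds; rule 3 holds; rule 4 holds; rule 5 holds.

PREP NOUN NOUN PREP CONJ NOUN PREP PREP PREP NOUN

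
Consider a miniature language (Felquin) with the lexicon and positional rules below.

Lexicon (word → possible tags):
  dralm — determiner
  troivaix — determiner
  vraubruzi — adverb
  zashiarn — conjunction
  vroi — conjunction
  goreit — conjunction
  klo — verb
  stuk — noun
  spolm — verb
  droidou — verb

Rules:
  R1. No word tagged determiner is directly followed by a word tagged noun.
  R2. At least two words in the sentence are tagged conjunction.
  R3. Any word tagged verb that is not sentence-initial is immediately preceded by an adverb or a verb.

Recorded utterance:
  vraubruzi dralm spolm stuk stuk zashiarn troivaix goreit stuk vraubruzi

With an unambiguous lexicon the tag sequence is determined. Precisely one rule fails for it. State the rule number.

Fixed tagging: adverb determiner verb noun noun conjunction determiner conjunction noun adverb.
Applying the rules: R1 pass, R2 pass, R3 fail.
Only rule 3 fails.

3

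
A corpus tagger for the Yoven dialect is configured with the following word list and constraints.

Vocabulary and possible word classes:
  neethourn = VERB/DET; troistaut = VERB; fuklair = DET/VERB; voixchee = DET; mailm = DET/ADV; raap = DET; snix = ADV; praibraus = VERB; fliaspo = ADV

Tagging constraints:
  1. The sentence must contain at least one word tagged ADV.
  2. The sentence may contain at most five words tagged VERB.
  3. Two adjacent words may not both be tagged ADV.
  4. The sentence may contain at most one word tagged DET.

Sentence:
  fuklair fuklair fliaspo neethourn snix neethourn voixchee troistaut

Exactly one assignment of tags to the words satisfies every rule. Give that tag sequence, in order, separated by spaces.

VERB VERB ADV VERB ADV VERB DET VERB

Candidates per position — 1:fuklair {DET,VERB}; 2:fuklair {DET,VERB}; 3:fliaspo {ADV}; 4:neethourn {VERB,DET}; 5:snix {ADV}; 6:neethourn {VERB,DET}; 7:voixchee {DET}; 8:troistaut {VERB}.
At position 1, choosing DET makes rule 4 impossible to satisfy; hence VERB.
At position 2, choosing DET makes rule 4 impossible to satisfy; hence VERB.
At position 4, choosing DET makes rule 4 impossible to satisfy; hence VERB.
At position 6, choosing DET makes rule 4 impossible to satisfy; hence VERB.
The only consistent sequence is: VERB VERB ADV VERB ADV VERB DET VERB.
Rule-by-rule: rule 1 satisfied; rule 2 satisfied; rule 3 satisfied; rule 4 satisfied.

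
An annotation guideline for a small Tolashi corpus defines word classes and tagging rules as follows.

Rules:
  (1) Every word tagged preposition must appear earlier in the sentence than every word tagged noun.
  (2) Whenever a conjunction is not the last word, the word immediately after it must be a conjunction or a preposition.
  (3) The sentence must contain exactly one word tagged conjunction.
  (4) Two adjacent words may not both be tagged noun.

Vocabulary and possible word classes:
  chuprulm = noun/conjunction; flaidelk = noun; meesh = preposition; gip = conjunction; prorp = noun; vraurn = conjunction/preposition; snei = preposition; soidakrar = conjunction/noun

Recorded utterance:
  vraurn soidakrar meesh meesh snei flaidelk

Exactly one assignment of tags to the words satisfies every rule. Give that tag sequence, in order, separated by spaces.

Candidates per position — 1:vraurn {conjunction,preposition}; 2:soidakrar {conjunction,noun}; 3:meesh {preposition}; 4:meesh {preposition}; 5:snei {preposition}; 6:flaidelk {noun}.
Position 2: tagging it noun would leave rule 1 unsatisfiable, so it must be conjunction.
Position 1: tagging it conjunction would leave rule 3 unsatisfiable, so it must be preposition.
So the tagging must be: preposition conjunction preposition preposition preposition noun.
Checking: rule 1 satisfied; rule 2 satisfied; rule 3 satisfied; rule 4 satisfied.

preposition conjunction preposition preposition preposition noun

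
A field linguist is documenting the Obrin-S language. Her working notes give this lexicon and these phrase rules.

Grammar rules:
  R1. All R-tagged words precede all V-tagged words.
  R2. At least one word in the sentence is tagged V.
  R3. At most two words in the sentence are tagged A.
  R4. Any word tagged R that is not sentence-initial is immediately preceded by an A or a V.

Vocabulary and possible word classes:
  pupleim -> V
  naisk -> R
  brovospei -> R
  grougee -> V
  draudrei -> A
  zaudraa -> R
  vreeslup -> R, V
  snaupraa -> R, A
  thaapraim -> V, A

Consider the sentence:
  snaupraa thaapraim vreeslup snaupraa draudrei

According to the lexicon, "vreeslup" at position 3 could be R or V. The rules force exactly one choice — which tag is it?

Candidates per position — 1:snaupraa {R,A}; 2:thaapraim {V,A}; 3:vreeslup {R,V}; 4:snaupraa {R,A}; 5:draudrei {A}.
Position 3: the remaining choice is settled jointly with positions 1, 2, 4 — only V at position 3 is part of a tagging that satisfies every rule.
So the tagging must be: R V V A A.
Rule-by-rule: rule 1 holds; rule 2 holds; rule 3 holds; rule 4 holds.

V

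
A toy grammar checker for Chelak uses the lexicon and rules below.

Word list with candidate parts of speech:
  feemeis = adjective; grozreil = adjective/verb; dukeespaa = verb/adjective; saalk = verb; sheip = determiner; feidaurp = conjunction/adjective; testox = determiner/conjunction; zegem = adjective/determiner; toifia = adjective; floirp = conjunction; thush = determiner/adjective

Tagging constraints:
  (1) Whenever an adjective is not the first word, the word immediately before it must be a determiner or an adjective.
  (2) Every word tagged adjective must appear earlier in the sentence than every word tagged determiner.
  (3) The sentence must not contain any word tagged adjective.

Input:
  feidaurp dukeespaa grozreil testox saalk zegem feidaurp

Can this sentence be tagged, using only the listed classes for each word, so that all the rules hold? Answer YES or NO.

YES

Candidates per position — 1:feidaurp {conjunction,adjective}; 2:dukeespaa {verb,adjective}; 3:grozreil {adjective,verb}; 4:testox {determiner,conjunction}; 5:saalk {verb}; 6:zegem {adjective,determiner}; 7:feidaurp {conjunction,adjective}.
One satisfying assignment: conjunction verb verb determiner verb determiner conjunction.
Rule-by-rule: rule 1 satisfied; rule 2 satisfied; rule 3 satisfied.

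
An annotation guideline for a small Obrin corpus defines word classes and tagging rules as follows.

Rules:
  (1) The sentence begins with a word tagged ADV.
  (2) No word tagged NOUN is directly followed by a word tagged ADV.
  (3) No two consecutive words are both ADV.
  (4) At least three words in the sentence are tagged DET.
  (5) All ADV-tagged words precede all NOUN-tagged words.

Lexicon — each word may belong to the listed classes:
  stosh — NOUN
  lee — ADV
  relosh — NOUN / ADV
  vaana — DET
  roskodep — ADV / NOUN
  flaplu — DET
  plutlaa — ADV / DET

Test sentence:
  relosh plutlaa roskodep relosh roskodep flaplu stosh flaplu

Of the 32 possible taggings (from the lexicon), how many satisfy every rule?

2

Candidates per position — 1:relosh {NOUN,ADV}; 2:plutlaa {ADV,DET}; 3:roskodep {ADV,NOUN}; 4:relosh {NOUN,ADV}; 5:roskodep {ADV,NOUN}; 6:flaplu {DET}; 7:stosh {NOUN}; 8:flaplu {DET}.
There are 32 candidate sequences in total.
The sequences that satisfy every rule: ADV DET ADV NOUN NOUN DET NOUN DET; ADV DET NOUN NOUN NOUN DET NOUN DET.
Count = 2.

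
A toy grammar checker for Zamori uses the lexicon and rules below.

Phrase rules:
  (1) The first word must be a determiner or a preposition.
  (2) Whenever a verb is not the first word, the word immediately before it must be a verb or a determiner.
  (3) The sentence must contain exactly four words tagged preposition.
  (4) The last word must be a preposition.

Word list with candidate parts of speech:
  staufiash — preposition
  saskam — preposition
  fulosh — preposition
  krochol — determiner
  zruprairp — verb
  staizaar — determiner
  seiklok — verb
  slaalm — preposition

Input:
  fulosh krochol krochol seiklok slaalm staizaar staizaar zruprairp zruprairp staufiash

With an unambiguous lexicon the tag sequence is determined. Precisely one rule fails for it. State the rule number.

Fixed tagging: preposition determiner determiner verb preposition determiner determiner verb verb preposition.
Applying the rules: R1 holds, R2 holds, R3 violated, R4 holds.
Only rule 3 fails.

3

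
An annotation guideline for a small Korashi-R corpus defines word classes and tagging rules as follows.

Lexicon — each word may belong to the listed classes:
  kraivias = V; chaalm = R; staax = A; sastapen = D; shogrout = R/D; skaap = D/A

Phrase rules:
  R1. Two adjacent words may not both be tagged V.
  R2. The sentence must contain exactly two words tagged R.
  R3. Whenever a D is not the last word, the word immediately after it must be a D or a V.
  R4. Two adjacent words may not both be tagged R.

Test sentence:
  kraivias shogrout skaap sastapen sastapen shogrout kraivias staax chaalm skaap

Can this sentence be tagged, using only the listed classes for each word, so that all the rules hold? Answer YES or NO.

Candidates per position — 1:kraivias {V}; 2:shogrout {R,D}; 3:skaap {D,A}; 4:sastapen {D}; 5:sastapen {D}; 6:shogrout {R,D}; 7:kraivias {V}; 8:staax {A}; 9:chaalm {R}; 10:skaap {D,A}.
One satisfying assignment: V R A D D D V A R D.
Checking: rule 1 satisfied; rule 2 satisfied; rule 3 satisfied; rule 4 satisfied.

YES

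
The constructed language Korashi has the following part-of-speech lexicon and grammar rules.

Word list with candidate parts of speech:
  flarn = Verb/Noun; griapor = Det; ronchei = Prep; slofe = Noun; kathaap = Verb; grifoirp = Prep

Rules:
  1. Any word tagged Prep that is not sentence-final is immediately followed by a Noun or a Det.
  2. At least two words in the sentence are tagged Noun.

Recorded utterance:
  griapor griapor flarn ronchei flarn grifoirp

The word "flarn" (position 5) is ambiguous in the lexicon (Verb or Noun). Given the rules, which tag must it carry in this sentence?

Noun

Candidates per position — 1:griapor {Det}; 2:griapor {Det}; 3:flarn {Verb,Noun}; 4:ronchei {Prep}; 5:flarn {Verb,Noun}; 6:grifoirp {Prep}.
Position 3: tagging it Verb would leave rule 2 unsatisfiable, so it must be Noun.
Position 5: tagging it Verb would leave rule 1 unsatisfiable, so it must be Noun.
The unique satisfying tagging is: Det Det Noun Prep Noun Prep.
Check: rule 1 holds; rule 2 holds.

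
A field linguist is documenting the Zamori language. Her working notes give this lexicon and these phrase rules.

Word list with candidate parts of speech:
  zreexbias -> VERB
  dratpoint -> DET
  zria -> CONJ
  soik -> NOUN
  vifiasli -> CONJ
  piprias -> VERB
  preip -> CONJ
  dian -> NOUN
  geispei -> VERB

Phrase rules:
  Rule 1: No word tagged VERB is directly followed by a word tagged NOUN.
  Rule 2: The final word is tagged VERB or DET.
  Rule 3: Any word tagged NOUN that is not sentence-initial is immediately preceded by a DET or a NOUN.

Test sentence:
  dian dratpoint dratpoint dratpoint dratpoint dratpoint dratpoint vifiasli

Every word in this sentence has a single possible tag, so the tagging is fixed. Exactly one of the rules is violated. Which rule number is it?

Fixed tagging: NOUN DET DET DET DET DET DET CONJ.
Rule check: R1 ok, R2 fails, R3 ok.
Only rule 2 fails.

2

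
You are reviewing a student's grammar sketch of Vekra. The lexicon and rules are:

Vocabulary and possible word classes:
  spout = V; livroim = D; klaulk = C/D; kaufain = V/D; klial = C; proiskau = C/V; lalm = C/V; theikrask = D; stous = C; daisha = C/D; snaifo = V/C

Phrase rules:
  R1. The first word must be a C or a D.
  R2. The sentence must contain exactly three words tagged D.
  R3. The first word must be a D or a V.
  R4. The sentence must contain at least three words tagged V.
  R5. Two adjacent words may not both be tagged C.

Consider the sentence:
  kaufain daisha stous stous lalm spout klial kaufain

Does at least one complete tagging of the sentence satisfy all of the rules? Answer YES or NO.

NO

Candidates per position — 1:kaufain {V,D}; 2:daisha {C,D}; 3:stous {C}; 4:stous {C}; 5:lalm {C,V}; 6:spout {V}; 7:klial {C}; 8:kaufain {V,D}.
Rule 5 cannot be satisfied by any choice of tags from the lexicon.
So there is no consistent tagging.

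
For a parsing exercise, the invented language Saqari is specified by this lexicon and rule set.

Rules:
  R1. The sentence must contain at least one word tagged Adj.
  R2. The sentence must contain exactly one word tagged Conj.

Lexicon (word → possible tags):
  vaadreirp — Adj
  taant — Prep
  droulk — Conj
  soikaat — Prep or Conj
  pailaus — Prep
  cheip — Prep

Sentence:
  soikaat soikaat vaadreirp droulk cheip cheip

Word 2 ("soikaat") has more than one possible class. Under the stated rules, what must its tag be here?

Candidates per position — 1:soikaat {Prep,Conj}; 2:soikaat {Prep,Conj}; 3:vaadreirp {Adj}; 4:droulk {Conj}; 5:cheip {Prep}; 6:cheip {Prep}.
If word 1 were Conj, no tagging could satisfy rule 2; so word 1 is Prep.
If word 2 were Conj, no tagging could satisfy rule 2; so word 2 is Prep.
The unique satisfying tagging is: Prep Prep Adj Conj Prep Prep.
Checking: rule 1 satisfied; rule 2 satisfied.

Prep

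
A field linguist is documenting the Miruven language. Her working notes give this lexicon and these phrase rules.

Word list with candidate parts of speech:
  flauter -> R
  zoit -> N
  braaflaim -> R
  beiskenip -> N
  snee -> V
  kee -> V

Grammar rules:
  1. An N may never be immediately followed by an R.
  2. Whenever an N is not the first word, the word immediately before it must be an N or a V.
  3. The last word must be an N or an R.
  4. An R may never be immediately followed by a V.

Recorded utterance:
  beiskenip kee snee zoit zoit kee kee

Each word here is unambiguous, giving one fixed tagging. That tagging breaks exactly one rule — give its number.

Fixed tagging: N V V N N V V.
Checking each rule: R1 pass, R2 pass, R3 fail, R4 pass.
Only rule 3 fails.

3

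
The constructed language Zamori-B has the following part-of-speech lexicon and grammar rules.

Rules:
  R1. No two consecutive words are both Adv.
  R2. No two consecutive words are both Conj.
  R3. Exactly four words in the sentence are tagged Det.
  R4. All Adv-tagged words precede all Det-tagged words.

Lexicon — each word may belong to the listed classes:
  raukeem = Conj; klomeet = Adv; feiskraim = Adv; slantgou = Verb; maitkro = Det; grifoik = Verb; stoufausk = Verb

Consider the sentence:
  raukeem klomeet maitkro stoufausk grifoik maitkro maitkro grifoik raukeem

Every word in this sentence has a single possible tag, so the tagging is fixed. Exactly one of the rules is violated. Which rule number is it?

3

Fixed tagging: Conj Adv Det Verb Verb Det Det Verb Conj.
Rule check: R1 ✓, R2 ✓, R3 ✗, R4 ✓.
Only rule 3 fails.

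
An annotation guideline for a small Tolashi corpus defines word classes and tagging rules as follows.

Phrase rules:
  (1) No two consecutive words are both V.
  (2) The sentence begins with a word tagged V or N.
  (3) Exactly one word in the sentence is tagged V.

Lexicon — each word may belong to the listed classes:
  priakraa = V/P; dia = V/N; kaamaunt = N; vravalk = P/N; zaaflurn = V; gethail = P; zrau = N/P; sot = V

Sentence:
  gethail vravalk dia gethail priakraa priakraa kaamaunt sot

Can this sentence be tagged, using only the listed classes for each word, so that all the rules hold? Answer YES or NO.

Candidates per position — 1:gethail {P}; 2:vravalk {P,N}; 3:dia {V,N}; 4:gethail {P}; 5:priakraa {V,P}; 6:priakraa {V,P}; 7:kaamaunt {N}; 8:sot {V}.
Rule 2 cannot be satisfied by any choice of tags from the lexicon.
So there is no consistent tagging.

NO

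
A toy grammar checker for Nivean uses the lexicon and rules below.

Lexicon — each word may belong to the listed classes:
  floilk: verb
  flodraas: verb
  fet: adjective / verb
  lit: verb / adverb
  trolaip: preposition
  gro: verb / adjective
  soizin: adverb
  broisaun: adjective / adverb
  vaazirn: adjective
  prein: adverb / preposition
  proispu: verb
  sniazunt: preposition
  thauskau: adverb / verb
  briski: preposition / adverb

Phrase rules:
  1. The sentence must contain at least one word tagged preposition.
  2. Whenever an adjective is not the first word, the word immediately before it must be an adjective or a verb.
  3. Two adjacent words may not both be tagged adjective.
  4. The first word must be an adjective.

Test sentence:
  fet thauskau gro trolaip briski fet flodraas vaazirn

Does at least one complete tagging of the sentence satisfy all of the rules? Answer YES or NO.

YES

Candidates per position — 1:fet {adjective,verb}; 2:thauskau {adverb,verb}; 3:gro {verb,adjective}; 4:trolaip {preposition}; 5:briski {preposition,adverb}; 6:fet {adjective,verb}; 7:flodraas {verb}; 8:vaazirn {adjective}.
One satisfying assignment: adjective verb adjective preposition preposition verb verb adjective.
Rule-by-rule: rule 1 ok; rule 2 ok; rule 3 ok; rule 4 ok.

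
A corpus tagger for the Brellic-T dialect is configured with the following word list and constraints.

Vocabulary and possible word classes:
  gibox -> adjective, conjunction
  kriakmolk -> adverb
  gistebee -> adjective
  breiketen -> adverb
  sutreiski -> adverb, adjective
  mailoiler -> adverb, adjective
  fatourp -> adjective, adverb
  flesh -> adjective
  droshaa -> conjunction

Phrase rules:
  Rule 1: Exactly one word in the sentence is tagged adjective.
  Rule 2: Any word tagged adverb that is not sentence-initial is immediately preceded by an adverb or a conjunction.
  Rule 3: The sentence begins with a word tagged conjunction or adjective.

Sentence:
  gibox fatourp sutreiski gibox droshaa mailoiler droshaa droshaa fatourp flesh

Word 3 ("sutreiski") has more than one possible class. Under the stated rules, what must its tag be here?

adverb

Candidates per position — 1:gibox {adjective,conjunction}; 2:fatourp {adjective,adverb}; 3:sutreiski {adverb,adjective}; 4:gibox {adjective,conjunction}; 5:droshaa {conjunction}; 6:mailoiler {adverb,adjective}; 7:droshaa {conjunction}; 8:droshaa {conjunction}; 9:fatourp {adjective,adverb}; 10:flesh {adjective}.
If word 1 were adjective, no tagging could satisfy rule 1; so word 1 is conjunction.
If word 2 were adjective, no tagging could satisfy rule 1; so word 2 is adverb.
If word 3 were adjective, no tagging could satisfy rule 1; so word 3 is adverb.
If word 4 were adjective, no tagging could satisfy rule 1; so word 4 is conjunction.
If word 6 were adjective, no tagging could satisfy rule 1; so word 6 is adverb.
If word 9 were adjective, no tagging could satisfy rule 1; so word 9 is adverb.
The unique satisfying tagging is: conjunction adverb adverb conjunction conjunction adverb conjunction conjunction adverb adjective.
Checking: rule 1 holds; rule 2 holds; rule 3 holds.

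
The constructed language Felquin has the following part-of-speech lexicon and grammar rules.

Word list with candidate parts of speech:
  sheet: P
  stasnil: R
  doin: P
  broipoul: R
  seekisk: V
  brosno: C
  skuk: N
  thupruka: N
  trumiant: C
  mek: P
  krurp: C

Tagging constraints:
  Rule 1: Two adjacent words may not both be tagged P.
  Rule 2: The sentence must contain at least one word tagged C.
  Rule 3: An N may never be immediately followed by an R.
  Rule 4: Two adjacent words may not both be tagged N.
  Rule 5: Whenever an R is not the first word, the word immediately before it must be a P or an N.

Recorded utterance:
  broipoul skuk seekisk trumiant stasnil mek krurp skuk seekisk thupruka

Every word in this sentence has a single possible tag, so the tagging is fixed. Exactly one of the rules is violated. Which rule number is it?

5

Fixed tagging: R N V C R P C N V N.
Checking each rule: R1 ok, R2 ok, R3 ok, R4 ok, R5 fails.
Only rule 5 fails.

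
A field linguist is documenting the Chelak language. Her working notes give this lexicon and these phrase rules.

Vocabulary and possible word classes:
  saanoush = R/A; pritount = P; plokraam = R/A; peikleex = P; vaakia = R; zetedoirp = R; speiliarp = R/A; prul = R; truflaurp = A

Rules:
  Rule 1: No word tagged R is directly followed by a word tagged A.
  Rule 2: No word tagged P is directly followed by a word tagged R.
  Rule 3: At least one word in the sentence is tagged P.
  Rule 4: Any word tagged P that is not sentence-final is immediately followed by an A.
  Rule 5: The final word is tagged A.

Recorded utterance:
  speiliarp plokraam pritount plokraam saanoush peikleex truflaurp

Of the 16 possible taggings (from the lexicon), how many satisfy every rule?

6

Candidates per position — 1:speiliarp {R,A}; 2:plokraam {R,A}; 3:pritount {P}; 4:plokraam {R,A}; 5:saanoush {R,A}; 6:peikleex {P}; 7:truflaurp {A}.
There are 16 candidate sequences in total.
Checking each against the rules leaves 6 sequences.
Count = 6.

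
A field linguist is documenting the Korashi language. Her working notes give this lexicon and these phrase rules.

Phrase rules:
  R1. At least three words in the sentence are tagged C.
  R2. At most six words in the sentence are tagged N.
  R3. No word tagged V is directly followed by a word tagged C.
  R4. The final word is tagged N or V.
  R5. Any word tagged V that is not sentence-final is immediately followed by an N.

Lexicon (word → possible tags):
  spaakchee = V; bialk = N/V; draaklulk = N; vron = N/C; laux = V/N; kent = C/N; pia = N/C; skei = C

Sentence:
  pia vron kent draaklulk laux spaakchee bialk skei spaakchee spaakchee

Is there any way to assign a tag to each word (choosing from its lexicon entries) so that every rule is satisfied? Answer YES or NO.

NO

Candidates per position — 1:pia {N,C}; 2:vron {N,C}; 3:kent {C,N}; 4:draaklulk {N}; 5:laux {V,N}; 6:spaakchee {V}; 7:bialk {N,V}; 8:skei {C}; 9:spaakchee {V}; 10:spaakchee {V}.
Rule 5 cannot be satisfied by any choice of tags from the lexicon.
So there is no consistent tagging.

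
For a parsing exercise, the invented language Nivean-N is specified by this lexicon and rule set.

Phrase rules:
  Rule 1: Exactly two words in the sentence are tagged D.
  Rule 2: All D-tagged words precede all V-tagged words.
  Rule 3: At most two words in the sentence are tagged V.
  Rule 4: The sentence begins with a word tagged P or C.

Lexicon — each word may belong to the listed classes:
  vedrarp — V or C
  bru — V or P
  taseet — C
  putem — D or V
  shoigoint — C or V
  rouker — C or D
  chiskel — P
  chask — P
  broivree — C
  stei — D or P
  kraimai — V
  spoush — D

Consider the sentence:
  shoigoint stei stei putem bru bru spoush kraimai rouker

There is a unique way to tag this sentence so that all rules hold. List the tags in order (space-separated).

Candidates per position — 1:shoigoint {C,V}; 2:stei {D,P}; 3:stei {D,P}; 4:putem {D,V}; 5:bru {V,P}; 6:bru {V,P}; 7:spoush {D}; 8:kraimai {V}; 9:rouker {C,D}.
At position 1, choosing V makes rule 2 impossible to satisfy; hence C.
At position 4, choosing V makes rule 2 impossible to satisfy; hence D.
At position 5, choosing V makes rule 2 impossible to satisfy; hence P.
At position 6, choosing V makes rule 2 impossible to satisfy; hence P.
At position 9, choosing D makes rule 1 impossible to satisfy; hence C.
At position 2, choosing D makes rule 1 impossible to satisfy; hence P.
At position 3, choosing D makes rule 1 impossible to satisfy; hence P.
The only consistent sequence is: C P P D P P D V C.
Checking: rule 1 ✓; rule 2 ✓; rule 3 ✓; rule 4 ✓.

C P P D P P D V C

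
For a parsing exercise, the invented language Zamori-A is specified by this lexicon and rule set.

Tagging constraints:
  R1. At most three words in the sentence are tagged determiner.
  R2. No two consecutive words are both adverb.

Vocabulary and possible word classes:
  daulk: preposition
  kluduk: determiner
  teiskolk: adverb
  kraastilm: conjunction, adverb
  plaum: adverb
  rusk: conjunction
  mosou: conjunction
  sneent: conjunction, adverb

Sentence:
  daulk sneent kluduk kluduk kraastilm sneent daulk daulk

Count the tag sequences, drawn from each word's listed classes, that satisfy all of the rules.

Candidates per position — 1:daulk {preposition}; 2:sneent {conjunction,adverb}; 3:kluduk {determiner}; 4:kluduk {determiner}; 5:kraastilm {conjunction,adverb}; 6:sneent {conjunction,adverb}; 7:daulk {preposition}; 8:daulk {preposition}.
There are 8 candidate sequences in total.
Checking each against the rules leaves 6 sequences.
Count = 6.

6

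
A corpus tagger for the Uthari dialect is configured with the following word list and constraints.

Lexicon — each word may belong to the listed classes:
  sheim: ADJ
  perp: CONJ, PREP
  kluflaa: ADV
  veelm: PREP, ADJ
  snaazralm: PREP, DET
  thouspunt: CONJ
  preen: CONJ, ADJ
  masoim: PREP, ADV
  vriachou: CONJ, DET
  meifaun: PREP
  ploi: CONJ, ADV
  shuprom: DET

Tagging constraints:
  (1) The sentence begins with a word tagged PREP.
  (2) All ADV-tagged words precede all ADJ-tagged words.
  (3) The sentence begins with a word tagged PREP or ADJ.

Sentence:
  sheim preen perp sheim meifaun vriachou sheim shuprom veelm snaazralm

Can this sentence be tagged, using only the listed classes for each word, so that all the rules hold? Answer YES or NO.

Candidates per position — 1:sheim {ADJ}; 2:preen {CONJ,ADJ}; 3:perp {CONJ,PREP}; 4:sheim {ADJ}; 5:meifaun {PREP}; 6:vriachou {CONJ,DET}; 7:sheim {ADJ}; 8:shuprom {DET}; 9:veelm {PREP,ADJ}; 10:snaazralm {PREP,DET}.
Rule 1 cannot be satisfied by any choice of tags from the lexicon.
So there is no consistent tagging.

NO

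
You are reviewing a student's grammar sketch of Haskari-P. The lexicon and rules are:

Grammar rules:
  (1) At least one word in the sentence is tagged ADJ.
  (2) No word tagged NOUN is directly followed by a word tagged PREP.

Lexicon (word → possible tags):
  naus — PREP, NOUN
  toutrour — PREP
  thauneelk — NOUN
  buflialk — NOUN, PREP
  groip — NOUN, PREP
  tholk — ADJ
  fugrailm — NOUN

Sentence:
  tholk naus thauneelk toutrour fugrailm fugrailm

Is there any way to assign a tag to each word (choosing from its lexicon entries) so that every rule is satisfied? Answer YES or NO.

NO

Candidates per position — 1:tholk {ADJ}; 2:naus {PREP,NOUN}; 3:thauneelk {NOUN}; 4:toutrour {PREP}; 5:fugrailm {NOUN}; 6:fugrailm {NOUN}.
Rule 2 cannot be satisfied by any choice of tags from the lexicon.
So there is no consistent tagging.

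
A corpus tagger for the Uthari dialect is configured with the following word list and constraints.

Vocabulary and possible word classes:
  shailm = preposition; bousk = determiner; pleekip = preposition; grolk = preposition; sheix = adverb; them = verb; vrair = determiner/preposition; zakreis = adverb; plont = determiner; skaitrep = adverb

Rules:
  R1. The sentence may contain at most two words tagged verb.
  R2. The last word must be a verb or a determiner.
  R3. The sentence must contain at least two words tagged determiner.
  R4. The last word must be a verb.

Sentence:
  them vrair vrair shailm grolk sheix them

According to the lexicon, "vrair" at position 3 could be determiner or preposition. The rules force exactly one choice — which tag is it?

determiner

Candidates per position — 1:them {verb}; 2:vrair {determiner,preposition}; 3:vrair {determiner,preposition}; 4:shailm {preposition}; 5:grolk {preposition}; 6:sheix {adverb}; 7:them {verb}.
Position 2: tagging it preposition would leave rule 3 unsatisfiable, so it must be determiner.
Position 3: tagging it preposition would leave rule 3 unsatisfiable, so it must be determiner.
So the tagging must be: verb determiner determiner preposition preposition adverb verb.
Check: rule 1 ✓; rule 2 ✓; rule 3 ✓; rule 4 ✓.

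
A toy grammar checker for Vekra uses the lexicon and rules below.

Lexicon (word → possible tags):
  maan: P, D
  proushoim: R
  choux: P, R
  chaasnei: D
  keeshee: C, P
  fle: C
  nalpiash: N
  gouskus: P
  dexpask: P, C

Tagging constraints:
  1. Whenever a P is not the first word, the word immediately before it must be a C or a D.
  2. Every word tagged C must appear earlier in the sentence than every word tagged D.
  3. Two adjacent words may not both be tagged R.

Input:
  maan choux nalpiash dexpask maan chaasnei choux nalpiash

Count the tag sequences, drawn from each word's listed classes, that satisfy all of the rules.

4

Candidates per position — 1:maan {P,D}; 2:choux {P,R}; 3:nalpiash {N}; 4:dexpask {P,C}; 5:maan {P,D}; 6:chaasnei {D}; 7:choux {P,R}; 8:nalpiash {N}.
There are 32 candidate sequences in total.
The sequences that satisfy every rule: P R N C P D P N; P R N C P D R N; P R N C D D P N; P R N C D D R N.
Count = 4.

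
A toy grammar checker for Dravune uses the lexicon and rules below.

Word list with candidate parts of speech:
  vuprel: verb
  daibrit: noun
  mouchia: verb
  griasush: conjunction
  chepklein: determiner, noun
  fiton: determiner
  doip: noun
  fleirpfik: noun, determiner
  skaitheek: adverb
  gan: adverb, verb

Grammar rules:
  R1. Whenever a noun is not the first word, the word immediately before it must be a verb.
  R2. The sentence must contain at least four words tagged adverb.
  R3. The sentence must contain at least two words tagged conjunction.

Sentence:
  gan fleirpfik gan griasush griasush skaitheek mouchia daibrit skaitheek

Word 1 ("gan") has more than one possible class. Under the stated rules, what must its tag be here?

adverb

Candidates per position — 1:gan {adverb,verb}; 2:fleirpfik {noun,determiner}; 3:gan {adverb,verb}; 4:griasush {conjunction}; 5:griasush {conjunction}; 6:skaitheek {adverb}; 7:mouchia {verb}; 8:daibrit {noun}; 9:skaitheek {adverb}.
If word 1 were verb, no tagging could satisfy rule 2; so word 1 is adverb.
If word 2 were noun, no tagging could satisfy rule 1; so word 2 is determiner.
If word 3 were verb, no tagging could satisfy rule 2; so word 3 is adverb.
So the tagging must be: adverb determiner adverb conjunction conjunction adverb verb noun adverb.
Checking: rule 1 holds; rule 2 holds; rule 3 holds.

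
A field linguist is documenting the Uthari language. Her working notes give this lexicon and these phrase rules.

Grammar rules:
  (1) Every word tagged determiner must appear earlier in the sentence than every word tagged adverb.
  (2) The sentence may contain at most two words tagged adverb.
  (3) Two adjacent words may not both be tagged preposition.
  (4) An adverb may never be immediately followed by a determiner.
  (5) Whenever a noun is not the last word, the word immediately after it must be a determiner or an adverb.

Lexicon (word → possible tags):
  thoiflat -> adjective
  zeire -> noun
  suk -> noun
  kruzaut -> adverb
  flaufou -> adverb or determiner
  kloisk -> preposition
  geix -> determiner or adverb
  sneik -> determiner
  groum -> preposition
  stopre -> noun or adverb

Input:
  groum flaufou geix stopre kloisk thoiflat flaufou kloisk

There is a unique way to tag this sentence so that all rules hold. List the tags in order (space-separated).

preposition determiner determiner adverb preposition adjective adverb preposition

Candidates per position — 1:groum {preposition}; 2:flaufou {adverb,determiner}; 3:geix {determiner,adverb}; 4:stopre {noun,adverb}; 5:kloisk {preposition}; 6:thoiflat {adjective}; 7:flaufou {adverb,determiner}; 8:kloisk {preposition}.
Word 4 cannot be noun — rule 5 would then fail for every completion. It is adverb.
Word 7 cannot be determiner — rule 1 would then fail for every completion. It is adverb.
Word 2 cannot be adverb — rule 2 would then fail for every completion. It is determiner.
Word 3 cannot be adverb — rule 2 would then fail for every completion. It is determiner.
The only consistent sequence is: preposition determiner determiner adverb preposition adjective adverb preposition.
Rule-by-rule: rule 1 ok; rule 2 ok; rule 3 ok; rule 4 ok; rule 5 ok.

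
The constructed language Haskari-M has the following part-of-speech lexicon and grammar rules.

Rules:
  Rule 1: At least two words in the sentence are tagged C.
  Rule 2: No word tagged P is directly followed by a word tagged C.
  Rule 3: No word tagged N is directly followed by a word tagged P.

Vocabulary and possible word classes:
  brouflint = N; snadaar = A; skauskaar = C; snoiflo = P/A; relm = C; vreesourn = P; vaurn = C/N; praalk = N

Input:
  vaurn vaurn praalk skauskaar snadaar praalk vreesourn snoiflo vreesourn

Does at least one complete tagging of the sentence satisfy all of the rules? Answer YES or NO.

Candidates per position — 1:vaurn {C,N}; 2:vaurn {C,N}; 3:praalk {N}; 4:skauskaar {C}; 5:snadaar {A}; 6:praalk {N}; 7:vreesourn {P}; 8:snoiflo {P,A}; 9:vreesourn {P}.
Rule 3 cannot be satisfied by any choice of tags from the lexicon.
So there is no consistent tagging.

NO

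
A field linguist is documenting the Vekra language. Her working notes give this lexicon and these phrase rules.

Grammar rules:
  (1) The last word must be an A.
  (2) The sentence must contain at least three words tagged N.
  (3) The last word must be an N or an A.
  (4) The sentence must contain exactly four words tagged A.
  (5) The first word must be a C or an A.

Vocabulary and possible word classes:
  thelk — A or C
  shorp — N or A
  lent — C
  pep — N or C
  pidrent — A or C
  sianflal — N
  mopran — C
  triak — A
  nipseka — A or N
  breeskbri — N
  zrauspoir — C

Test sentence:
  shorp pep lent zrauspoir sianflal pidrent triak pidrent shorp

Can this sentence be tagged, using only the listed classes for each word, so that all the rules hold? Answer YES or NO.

NO

Candidates per position — 1:shorp {N,A}; 2:pep {N,C}; 3:lent {C}; 4:zrauspoir {C}; 5:sianflal {N}; 6:pidrent {A,C}; 7:triak {A}; 8:pidrent {A,C}; 9:shorp {N,A}.
Every candidate sequence violates at least one rule; no consistent tagging exists.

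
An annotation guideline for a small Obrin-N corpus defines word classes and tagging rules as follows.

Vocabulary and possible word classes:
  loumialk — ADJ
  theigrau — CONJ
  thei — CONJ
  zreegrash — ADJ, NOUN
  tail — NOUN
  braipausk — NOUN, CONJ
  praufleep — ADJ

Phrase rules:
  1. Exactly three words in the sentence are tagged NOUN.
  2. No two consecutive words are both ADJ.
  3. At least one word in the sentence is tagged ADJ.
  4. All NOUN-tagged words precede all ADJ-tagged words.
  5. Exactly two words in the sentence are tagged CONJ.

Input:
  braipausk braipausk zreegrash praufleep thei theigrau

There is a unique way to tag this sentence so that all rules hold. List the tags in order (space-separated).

Candidates per position — 1:braipausk {NOUN,CONJ}; 2:braipausk {NOUN,CONJ}; 3:zreegrash {ADJ,NOUN}; 4:praufleep {ADJ}; 5:thei {CONJ}; 6:theigrau {CONJ}.
Position 1: CONJ is ruled out by rule 1; that leaves NOUN.
Position 2: CONJ is ruled out by rule 1; that leaves NOUN.
Position 3: ADJ is ruled out by rule 1; that leaves NOUN.
So the tagging must be: NOUN NOUN NOUN ADJ CONJ CONJ.
Checking: rule 1 satisfied; rule 2 satisfied; rule 3 satisfied; rule 4 satisfied; rule 5 satisfied.

NOUN NOUN NOUN ADJ CONJ CONJ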